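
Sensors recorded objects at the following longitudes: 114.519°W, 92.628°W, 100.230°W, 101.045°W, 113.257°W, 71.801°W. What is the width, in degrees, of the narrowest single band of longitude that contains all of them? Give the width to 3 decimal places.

Sort the longitudes: -114.519°, -113.257°, -101.045°, -100.230°, -92.628°, -71.801°.
Eastward gaps between consecutive values (wrapping around): 1.262°, 12.212°, 0.815°, 7.602°, 20.827°, 317.282°.
Largest gap = 317.282° ⇒ minimal covering band is its complement: 360° − 317.282° = 42.718°.
Band runs from -114.519° eastward to -71.801°.

42.718°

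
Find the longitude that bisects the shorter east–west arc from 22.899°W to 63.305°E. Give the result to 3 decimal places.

Signed shortest Δλ from -22.899° to +63.305° is +86.204°.
Midpoint longitude = -22.899° + (+86.204°)/2 = -22.899° + 43.102° = +20.203°.

20.203°E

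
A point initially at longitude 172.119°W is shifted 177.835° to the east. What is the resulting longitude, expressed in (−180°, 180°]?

5.716°E

Start at -172.119°; shift +177.835° → +5.716°.
+5.716° already lies in (−180°, 180°].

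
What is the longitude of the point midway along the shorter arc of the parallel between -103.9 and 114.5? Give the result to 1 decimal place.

-174.7°

Signed shortest Δλ from -103.9° to +114.5° is -141.6°.
Midpoint longitude = -103.9° + (-141.6°)/2 = -103.9° − 70.8° = -174.7°.
(The naïve average (-103.9 + +114.5)/2 = 5.3° is on the wrong side of the globe.)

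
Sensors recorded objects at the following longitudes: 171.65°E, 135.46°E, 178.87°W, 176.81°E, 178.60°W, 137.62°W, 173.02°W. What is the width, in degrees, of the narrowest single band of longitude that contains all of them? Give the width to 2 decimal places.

Sort the longitudes: -178.87°, -178.60°, -173.02°, -137.62°, +135.46°, +171.65°, +176.81°.
Eastward gaps between consecutive values (wrapping around): 0.27°, 5.58°, 35.40°, 273.08°, 36.19°, 5.16°, 4.32°.
Largest gap = 273.08° ⇒ minimal covering band is its complement: 360° − 273.08° = 86.92°.
Band runs from +135.46° eastward to -137.62°, crossing the antimeridian.

86.92°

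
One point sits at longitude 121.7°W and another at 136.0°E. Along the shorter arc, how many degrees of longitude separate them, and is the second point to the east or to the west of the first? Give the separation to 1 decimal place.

102.3° west

Raw difference: 136.0 − -121.7 = 257.7°.
Normalise into (−180°, 180°]: 257.7° − 360° = -102.3°.
Negative ⇒ the second point lies to the west; separation 102.3°.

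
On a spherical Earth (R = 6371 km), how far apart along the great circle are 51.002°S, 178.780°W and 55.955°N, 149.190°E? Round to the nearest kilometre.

12254 km

Δλ = 149.190 − -178.780 = 327.970°; wrapped into (−180°, 180°]: -32.030°.
Δφ = 55.955 − -51.002 = 106.957°.
a = sin²(Δφ/2) + cos φ₁ · cos φ₂ · sin²(Δλ/2) = 0.672643.
c = 2·atan2(√a, √(1−a)) = 1.92334 rad → d = 6371·c ≈ 12253.59 km.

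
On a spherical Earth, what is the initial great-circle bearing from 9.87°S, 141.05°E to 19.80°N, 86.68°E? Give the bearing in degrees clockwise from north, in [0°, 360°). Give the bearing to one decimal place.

299.2°

Δλ = 86.68 − 141.05 = -54.37°.
θ = atan2( sin Δλ · cos φ₂ , cos φ₁ · sin φ₂ − sin φ₁ · cos φ₂ · cos Δλ )
  = atan2(-0.76474, 0.42768) = -60.784° → normalised to [0°, 360°): 299.216°.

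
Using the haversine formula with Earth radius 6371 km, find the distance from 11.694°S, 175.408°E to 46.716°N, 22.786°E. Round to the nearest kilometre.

15350 km

Δλ = 22.786 − 175.408 = -152.622°.
Δφ = 46.716 − -11.694 = 58.410°.
a = sin²(Δφ/2) + cos φ₁ · cos φ₂ · sin²(Δλ/2) = 0.871866.
c = 2·atan2(√a, √(1−a)) = 2.40943 rad → d = 6371·c ≈ 15350.49 km.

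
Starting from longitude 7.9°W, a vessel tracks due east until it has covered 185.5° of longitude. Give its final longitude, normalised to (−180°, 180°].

Start at -7.9°; shift +185.5° → +177.6°.
+177.6° already lies in (−180°, 180°].

177.6°E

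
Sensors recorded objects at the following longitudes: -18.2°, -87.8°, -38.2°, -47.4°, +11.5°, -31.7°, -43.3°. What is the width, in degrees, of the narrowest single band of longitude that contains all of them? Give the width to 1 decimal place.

Sort the longitudes: -87.8°, -47.4°, -43.3°, -38.2°, -31.7°, -18.2°, +11.5°.
Eastward gaps between consecutive values (wrapping around): 40.4°, 4.1°, 5.1°, 6.5°, 13.5°, 29.7°, 260.7°.
Largest gap = 260.7° ⇒ minimal covering band is its complement: 360° − 260.7° = 99.3°.
Band runs from -87.8° eastward to +11.5°.

99.3°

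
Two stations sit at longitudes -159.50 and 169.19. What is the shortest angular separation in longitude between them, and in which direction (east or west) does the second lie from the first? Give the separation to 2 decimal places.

Raw difference: 169.19 − -159.50 = 328.69°.
Normalise into (−180°, 180°]: 328.69° − 360° = -31.31°.
Negative ⇒ the second point lies to the west; separation 31.31°.

31.31° west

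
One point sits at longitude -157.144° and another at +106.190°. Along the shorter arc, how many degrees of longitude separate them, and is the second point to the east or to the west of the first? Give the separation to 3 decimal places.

96.666° west

Raw difference: 106.190 − -157.144 = 263.334°.
Normalise into (−180°, 180°]: 263.334° − 360° = -96.666°.
Negative ⇒ the second point lies to the west; separation 96.666°.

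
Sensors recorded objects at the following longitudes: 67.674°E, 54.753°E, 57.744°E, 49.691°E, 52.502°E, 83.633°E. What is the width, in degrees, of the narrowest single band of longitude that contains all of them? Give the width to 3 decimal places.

33.942°

Sort the longitudes: +49.691°, +52.502°, +54.753°, +57.744°, +67.674°, +83.633°.
Eastward gaps between consecutive values (wrapping around): 2.811°, 2.251°, 2.991°, 9.930°, 15.959°, 326.058°.
Largest gap = 326.058° ⇒ minimal covering band is its complement: 360° − 326.058° = 33.942°.
Band runs from +49.691° eastward to +83.633°.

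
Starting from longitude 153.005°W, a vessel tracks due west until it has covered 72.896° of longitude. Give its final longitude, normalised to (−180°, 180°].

Start at -153.005°; shift −72.896° → -225.901°.
-225.901° lies outside (−180°, 180°]; add 360° → +134.099°.

134.099°E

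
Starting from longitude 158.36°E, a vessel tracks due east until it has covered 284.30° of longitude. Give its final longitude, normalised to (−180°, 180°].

82.66°E

Start at +158.36°; shift +284.30° → +442.66°.
+442.66° lies outside (−180°, 180°]; subtract 360° → +82.66°.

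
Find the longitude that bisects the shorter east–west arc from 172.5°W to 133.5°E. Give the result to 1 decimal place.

Signed shortest Δλ from -172.5° to +133.5° is -54.0°.
Midpoint longitude = -172.5° + (-54.0°)/2 = -172.5° − 27.0° = -199.5°.
Normalise into (−180°, 180°]: +160.5°.
(The naïve average (-172.5 + +133.5)/2 = -19.5° is on the wrong side of the globe.)

160.5°E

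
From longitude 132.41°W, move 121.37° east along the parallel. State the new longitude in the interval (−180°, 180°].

Start at -132.41°; shift +121.37° → -11.04°.
-11.04° already lies in (−180°, 180°].

11.04°W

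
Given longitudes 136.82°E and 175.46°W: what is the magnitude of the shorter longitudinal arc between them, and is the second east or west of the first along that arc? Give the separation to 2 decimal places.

47.72° east

Raw difference: -175.46 − 136.82 = -312.28°.
Normalise into (−180°, 180°]: -312.28° + 360° = 47.72°.
Positive ⇒ the second point lies to the east; separation 47.72°.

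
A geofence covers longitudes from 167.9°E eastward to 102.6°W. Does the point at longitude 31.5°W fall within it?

No

Band width going east from +167.9° to -102.6°: ((-102.6 − 167.9) mod 360) = 89.5°.
Offset of -31.5° east of the west edge: ((-31.5 − 167.9) mod 360) = 160.6°.
160.6° > 89.5° ⇒ outside.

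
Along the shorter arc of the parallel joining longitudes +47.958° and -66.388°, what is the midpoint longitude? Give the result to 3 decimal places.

-9.215°

Signed shortest Δλ from +47.958° to -66.388° is -114.346°.
Midpoint longitude = +47.958° + (-114.346°)/2 = +47.958° − 57.173° = -9.215°.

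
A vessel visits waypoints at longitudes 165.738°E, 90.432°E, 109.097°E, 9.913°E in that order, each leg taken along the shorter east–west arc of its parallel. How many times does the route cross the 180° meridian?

0

Leg 1: +165.738° → +90.432°, shortest Δλ = -75.306° (west) — does not cross 180°.
Leg 2: +90.432° → +109.097°, shortest Δλ = 18.665° (east) — does not cross 180°.
Leg 3: +109.097° → +9.913°, shortest Δλ = -99.184° (west) — does not cross 180°.
Total crossings: 0.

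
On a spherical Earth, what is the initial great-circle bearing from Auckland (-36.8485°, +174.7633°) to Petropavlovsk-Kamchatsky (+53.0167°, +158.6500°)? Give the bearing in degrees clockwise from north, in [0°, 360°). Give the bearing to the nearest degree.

Δλ = 158.6500 − 174.7633 = -16.1133°.
θ = atan2( sin Δλ · cos φ₂ , cos φ₁ · sin φ₂ − sin φ₁ · cos φ₂ · cos Δλ )
  = atan2(-0.16696, 0.98582) = -9.613° → normalised to [0°, 360°): 350.387°.

350°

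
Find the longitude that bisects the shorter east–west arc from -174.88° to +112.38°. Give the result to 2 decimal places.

+148.75°

Signed shortest Δλ from -174.88° to +112.38° is -72.74°.
Midpoint longitude = -174.88° + (-72.74°)/2 = -174.88° − 36.37° = -211.25°.
Normalise into (−180°, 180°]: +148.75°.
(The naïve average (-174.88 + +112.38)/2 = -31.25° is on the wrong side of the globe.)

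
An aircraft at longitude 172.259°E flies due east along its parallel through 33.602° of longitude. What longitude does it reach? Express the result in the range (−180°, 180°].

154.139°W

Start at +172.259°; shift +33.602° → +205.861°.
+205.861° lies outside (−180°, 180°]; subtract 360° → -154.139°.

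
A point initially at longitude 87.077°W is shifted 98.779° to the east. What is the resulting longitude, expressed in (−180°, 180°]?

Start at -87.077°; shift +98.779° → +11.702°.
+11.702° already lies in (−180°, 180°].

11.702°E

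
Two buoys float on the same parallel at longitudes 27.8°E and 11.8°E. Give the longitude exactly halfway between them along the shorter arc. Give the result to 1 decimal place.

19.8°E

Signed shortest Δλ from +27.8° to +11.8° is -16.0°.
Midpoint longitude = +27.8° + (-16.0°)/2 = +27.8° − 8.0° = +19.8°.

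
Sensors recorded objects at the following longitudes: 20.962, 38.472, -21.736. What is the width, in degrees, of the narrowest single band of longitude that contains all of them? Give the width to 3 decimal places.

Sort the longitudes: -21.736°, +20.962°, +38.472°.
Eastward gaps between consecutive values (wrapping around): 42.698°, 17.510°, 299.792°.
Largest gap = 299.792° ⇒ minimal covering band is its complement: 360° − 299.792° = 60.208°.
Band runs from -21.736° eastward to +38.472°.

60.208°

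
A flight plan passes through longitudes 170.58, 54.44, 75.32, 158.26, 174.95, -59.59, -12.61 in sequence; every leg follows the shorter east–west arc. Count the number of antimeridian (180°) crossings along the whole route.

Leg 1: +170.58° → +54.44°, shortest Δλ = -116.14° (west) — does not cross 180°.
Leg 2: +54.44° → +75.32°, shortest Δλ = 20.88° (east) — does not cross 180°.
Leg 3: +75.32° → +158.26°, shortest Δλ = 82.94° (east) — does not cross 180°.
Leg 4: +158.26° → +174.95°, shortest Δλ = 16.69° (east) — does not cross 180°.
Leg 5: +174.95° → -59.59°, shortest Δλ = 125.46° (east) — crosses 180°.
Leg 6: -59.59° → -12.61°, shortest Δλ = 46.98° (east) — does not cross 180°.
Total crossings: 1.

1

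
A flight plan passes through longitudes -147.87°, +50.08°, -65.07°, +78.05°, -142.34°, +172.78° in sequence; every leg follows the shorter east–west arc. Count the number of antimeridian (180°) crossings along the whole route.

Leg 1: -147.87° → +50.08°, shortest Δλ = -162.05° (west) — crosses 180°.
Leg 2: +50.08° → -65.07°, shortest Δλ = -115.15° (west) — does not cross 180°.
Leg 3: -65.07° → +78.05°, shortest Δλ = 143.12° (east) — does not cross 180°.
Leg 4: +78.05° → -142.34°, shortest Δλ = 139.61° (east) — crosses 180°.
Leg 5: -142.34° → +172.78°, shortest Δλ = -44.88° (west) — crosses 180°.
Total crossings: 3.

3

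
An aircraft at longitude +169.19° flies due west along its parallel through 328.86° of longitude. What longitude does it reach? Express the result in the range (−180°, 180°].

Start at +169.19°; shift −328.86° → -159.67°.
-159.67° already lies in (−180°, 180°].

-159.67°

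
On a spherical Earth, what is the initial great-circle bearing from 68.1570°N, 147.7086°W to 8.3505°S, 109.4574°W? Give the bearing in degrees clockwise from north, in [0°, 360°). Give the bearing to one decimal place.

141.7°

Δλ = -109.4574 − -147.7086 = 38.2512°.
θ = atan2( sin Δλ · cos φ₂ , cos φ₁ · sin φ₂ − sin φ₁ · cos φ₂ · cos Δλ )
  = atan2(0.61255, -0.77523) = 141.686° → normalised to [0°, 360°): 141.686°.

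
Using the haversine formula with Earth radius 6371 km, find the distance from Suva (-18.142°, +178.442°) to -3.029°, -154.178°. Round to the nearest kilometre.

Δλ = -154.178 − 178.442 = -332.620°; wrapped into (−180°, 180°]: 27.380°.
Δφ = -3.029 − -18.142 = 15.113°.
a = sin²(Δφ/2) + cos φ₁ · cos φ₂ · sin²(Δλ/2) = 0.070446.
c = 2·atan2(√a, √(1−a)) = 0.53727 rad → d = 6371·c ≈ 3422.97 km.

3423 km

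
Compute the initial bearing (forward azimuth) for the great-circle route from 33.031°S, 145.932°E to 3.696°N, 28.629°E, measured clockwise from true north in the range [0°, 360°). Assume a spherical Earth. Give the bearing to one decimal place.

257.6°

Δλ = 28.629 − 145.932 = -117.303°.
θ = atan2( sin Δλ · cos φ₂ , cos φ₁ · sin φ₂ − sin φ₁ · cos φ₂ · cos Δλ )
  = atan2(-0.88675, -0.19547) = -102.431° → normalised to [0°, 360°): 257.569°.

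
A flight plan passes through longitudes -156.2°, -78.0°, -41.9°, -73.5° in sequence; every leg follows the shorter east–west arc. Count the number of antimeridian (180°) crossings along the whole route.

Leg 1: -156.2° → -78.0°, shortest Δλ = 78.2° (east) — does not cross 180°.
Leg 2: -78.0° → -41.9°, shortest Δλ = 36.1° (east) — does not cross 180°.
Leg 3: -41.9° → -73.5°, shortest Δλ = -31.6° (west) — does not cross 180°.
Total crossings: 0.

0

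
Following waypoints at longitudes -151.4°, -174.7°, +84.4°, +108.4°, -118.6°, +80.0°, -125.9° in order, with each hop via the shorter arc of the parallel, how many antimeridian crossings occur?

4

Leg 1: -151.4° → -174.7°, shortest Δλ = -23.3° (west) — does not cross 180°.
Leg 2: -174.7° → +84.4°, shortest Δλ = -100.9° (west) — crosses 180°.
Leg 3: +84.4° → +108.4°, shortest Δλ = 24.0° (east) — does not cross 180°.
Leg 4: +108.4° → -118.6°, shortest Δλ = 133.0° (east) — crosses 180°.
Leg 5: -118.6° → +80.0°, shortest Δλ = -161.4° (west) — crosses 180°.
Leg 6: +80.0° → -125.9°, shortest Δλ = 154.1° (east) — crosses 180°.
Total crossings: 4.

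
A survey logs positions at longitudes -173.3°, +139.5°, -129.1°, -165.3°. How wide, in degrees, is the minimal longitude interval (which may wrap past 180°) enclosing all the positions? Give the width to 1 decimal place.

Sort the longitudes: -173.3°, -165.3°, -129.1°, +139.5°.
Eastward gaps between consecutive values (wrapping around): 8.0°, 36.2°, 268.6°, 47.2°.
Largest gap = 268.6° ⇒ minimal covering band is its complement: 360° − 268.6° = 91.4°.
Band runs from +139.5° eastward to -129.1°, crossing the antimeridian.

91.4°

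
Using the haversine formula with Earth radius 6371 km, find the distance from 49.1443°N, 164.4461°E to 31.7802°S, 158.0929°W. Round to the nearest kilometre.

9733 km

Δλ = -158.0929 − 164.4461 = -322.5390°; wrapped into (−180°, 180°]: 37.4610°.
Δφ = -31.7802 − 49.1443 = -80.9245°.
a = sin²(Δφ/2) + cos φ₁ · cos φ₂ · sin²(Δλ/2) = 0.478473.
c = 2·atan2(√a, √(1−a)) = 1.52773 rad → d = 6371·c ≈ 9733.16 km.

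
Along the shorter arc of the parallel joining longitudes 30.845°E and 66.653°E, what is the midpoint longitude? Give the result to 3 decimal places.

48.749°E

Signed shortest Δλ from +30.845° to +66.653° is +35.808°.
Midpoint longitude = +30.845° + (+35.808°)/2 = +30.845° + 17.904° = +48.749°.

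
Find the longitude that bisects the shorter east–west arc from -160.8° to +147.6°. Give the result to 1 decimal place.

+173.4°

Signed shortest Δλ from -160.8° to +147.6° is -51.6°.
Midpoint longitude = -160.8° + (-51.6°)/2 = -160.8° − 25.8° = -186.6°.
Normalise into (−180°, 180°]: +173.4°.
(The naïve average (-160.8 + +147.6)/2 = -6.6° is on the wrong side of the globe.)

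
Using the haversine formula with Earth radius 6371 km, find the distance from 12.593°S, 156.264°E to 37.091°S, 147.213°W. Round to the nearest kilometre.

Δλ = -147.213 − 156.264 = -303.477°; wrapped into (−180°, 180°]: 56.523°.
Δφ = -37.091 − -12.593 = -24.498°.
a = sin²(Δφ/2) + cos φ₁ · cos φ₂ · sin²(Δλ/2) = 0.219549.
c = 2·atan2(√a, √(1−a)) = 0.97532 rad → d = 6371·c ≈ 6213.77 km.

6214 km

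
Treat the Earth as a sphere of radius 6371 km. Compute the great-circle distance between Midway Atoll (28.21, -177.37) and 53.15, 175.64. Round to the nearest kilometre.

2832 km

Δλ = 175.64 − -177.37 = 353.01°; wrapped into (−180°, 180°]: -6.99°.
Δφ = 53.15 − 28.21 = 24.94°.
a = sin²(Δφ/2) + cos φ₁ · cos φ₂ · sin²(Δλ/2) = 0.048589.
c = 2·atan2(√a, √(1−a)) = 0.44451 rad → d = 6371·c ≈ 2831.97 km.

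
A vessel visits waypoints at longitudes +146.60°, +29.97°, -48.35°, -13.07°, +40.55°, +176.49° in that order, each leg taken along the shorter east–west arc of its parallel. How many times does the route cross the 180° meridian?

0

Leg 1: +146.60° → +29.97°, shortest Δλ = -116.63° (west) — does not cross 180°.
Leg 2: +29.97° → -48.35°, shortest Δλ = -78.32° (west) — does not cross 180°.
Leg 3: -48.35° → -13.07°, shortest Δλ = 35.28° (east) — does not cross 180°.
Leg 4: -13.07° → +40.55°, shortest Δλ = 53.62° (east) — does not cross 180°.
Leg 5: +40.55° → +176.49°, shortest Δλ = 135.94° (east) — does not cross 180°.
Total crossings: 0.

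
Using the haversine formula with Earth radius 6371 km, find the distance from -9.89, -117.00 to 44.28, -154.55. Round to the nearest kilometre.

Δλ = -154.55 − -117.00 = -37.55°.
Δφ = 44.28 − -9.89 = 54.17°.
a = sin²(Δφ/2) + cos φ₁ · cos φ₂ · sin²(Δλ/2) = 0.280370.
c = 2·atan2(√a, √(1−a)) = 1.11602 rad → d = 6371·c ≈ 7110.17 km.

7110 km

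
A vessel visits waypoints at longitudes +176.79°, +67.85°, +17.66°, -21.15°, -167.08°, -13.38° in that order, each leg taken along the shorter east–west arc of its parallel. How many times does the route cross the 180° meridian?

0

Leg 1: +176.79° → +67.85°, shortest Δλ = -108.94° (west) — does not cross 180°.
Leg 2: +67.85° → +17.66°, shortest Δλ = -50.19° (west) — does not cross 180°.
Leg 3: +17.66° → -21.15°, shortest Δλ = -38.81° (west) — does not cross 180°.
Leg 4: -21.15° → -167.08°, shortest Δλ = -145.93° (west) — does not cross 180°.
Leg 5: -167.08° → -13.38°, shortest Δλ = 153.7° (east) — does not cross 180°.
Total crossings: 0.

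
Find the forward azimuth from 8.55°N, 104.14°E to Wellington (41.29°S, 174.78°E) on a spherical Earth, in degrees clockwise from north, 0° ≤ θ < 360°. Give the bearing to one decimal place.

134.2°

Δλ = 174.78 − 104.14 = 70.64°.
θ = atan2( sin Δλ · cos φ₂ , cos φ₁ · sin φ₂ − sin φ₁ · cos φ₂ · cos Δλ )
  = atan2(0.70889, -0.68957) = 134.208° → normalised to [0°, 360°): 134.208°.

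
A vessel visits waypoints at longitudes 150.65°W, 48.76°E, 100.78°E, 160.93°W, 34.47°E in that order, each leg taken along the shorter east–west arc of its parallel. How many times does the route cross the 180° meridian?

3

Leg 1: -150.65° → +48.76°, shortest Δλ = -160.59° (west) — crosses 180°.
Leg 2: +48.76° → +100.78°, shortest Δλ = 52.02° (east) — does not cross 180°.
Leg 3: +100.78° → -160.93°, shortest Δλ = 98.29° (east) — crosses 180°.
Leg 4: -160.93° → +34.47°, shortest Δλ = -164.6° (west) — crosses 180°.
Total crossings: 3.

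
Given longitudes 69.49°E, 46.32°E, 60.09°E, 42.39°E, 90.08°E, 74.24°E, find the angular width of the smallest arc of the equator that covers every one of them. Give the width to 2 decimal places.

47.69°

Sort the longitudes: +42.39°, +46.32°, +60.09°, +69.49°, +74.24°, +90.08°.
Eastward gaps between consecutive values (wrapping around): 3.93°, 13.77°, 9.40°, 4.75°, 15.84°, 312.31°.
Largest gap = 312.31° ⇒ minimal covering band is its complement: 360° − 312.31° = 47.69°.
Band runs from +42.39° eastward to +90.08°.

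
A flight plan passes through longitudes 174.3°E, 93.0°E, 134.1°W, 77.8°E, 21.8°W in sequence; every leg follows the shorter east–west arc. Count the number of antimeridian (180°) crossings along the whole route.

Leg 1: +174.3° → +93.0°, shortest Δλ = -81.3° (west) — does not cross 180°.
Leg 2: +93.0° → -134.1°, shortest Δλ = 132.9° (east) — crosses 180°.
Leg 3: -134.1° → +77.8°, shortest Δλ = -148.1° (west) — crosses 180°.
Leg 4: +77.8° → -21.8°, shortest Δλ = -99.6° (west) — does not cross 180°.
Total crossings: 2.

2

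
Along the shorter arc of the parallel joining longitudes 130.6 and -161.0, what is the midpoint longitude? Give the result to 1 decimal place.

+164.8°

Signed shortest Δλ from +130.6° to -161.0° is +68.4°.
Midpoint longitude = +130.6° + (+68.4°)/2 = +130.6° + 34.2° = +164.8°.
(The naïve average (+130.6 + -161.0)/2 = -15.2° is on the wrong side of the globe.)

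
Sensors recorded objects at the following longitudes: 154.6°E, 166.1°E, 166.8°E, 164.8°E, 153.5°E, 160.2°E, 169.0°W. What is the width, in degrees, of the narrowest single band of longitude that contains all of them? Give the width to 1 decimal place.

Sort the longitudes: -169.0°, +153.5°, +154.6°, +160.2°, +164.8°, +166.1°, +166.8°.
Eastward gaps between consecutive values (wrapping around): 322.5°, 1.1°, 5.6°, 4.6°, 1.3°, 0.7°, 24.2°.
Largest gap = 322.5° ⇒ minimal covering band is its complement: 360° − 322.5° = 37.5°.
Band runs from +153.5° eastward to -169.0°, crossing the antimeridian.

37.5°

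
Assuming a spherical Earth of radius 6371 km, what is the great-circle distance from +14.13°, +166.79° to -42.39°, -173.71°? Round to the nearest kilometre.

Δλ = -173.71 − 166.79 = -340.50°; wrapped into (−180°, 180°]: 19.50°.
Δφ = -42.39 − 14.13 = -56.52°.
a = sin²(Δφ/2) + cos φ₁ · cos φ₂ · sin²(Δλ/2) = 0.244718.
c = 2·atan2(√a, √(1−a)) = 1.03496 rad → d = 6371·c ≈ 6593.70 km.

6594 km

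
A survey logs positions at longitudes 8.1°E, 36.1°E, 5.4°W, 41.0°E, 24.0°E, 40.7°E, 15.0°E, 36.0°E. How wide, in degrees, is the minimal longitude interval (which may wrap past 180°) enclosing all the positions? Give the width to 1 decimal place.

46.4°

Sort the longitudes: -5.4°, +8.1°, +15.0°, +24.0°, +36.0°, +36.1°, +40.7°, +41.0°.
Eastward gaps between consecutive values (wrapping around): 13.5°, 6.9°, 9.0°, 12.0°, 0.1°, 4.6°, 0.3°, 313.6°.
Largest gap = 313.6° ⇒ minimal covering band is its complement: 360° − 313.6° = 46.4°.
Band runs from -5.4° eastward to +41.0°.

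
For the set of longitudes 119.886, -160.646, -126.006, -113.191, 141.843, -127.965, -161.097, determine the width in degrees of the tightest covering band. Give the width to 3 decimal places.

Sort the longitudes: -161.097°, -160.646°, -127.965°, -126.006°, -113.191°, +119.886°, +141.843°.
Eastward gaps between consecutive values (wrapping around): 0.451°, 32.681°, 1.959°, 12.815°, 233.077°, 21.957°, 57.060°.
Largest gap = 233.077° ⇒ minimal covering band is its complement: 360° − 233.077° = 126.923°.
Band runs from +119.886° eastward to -113.191°, crossing the antimeridian.

126.923°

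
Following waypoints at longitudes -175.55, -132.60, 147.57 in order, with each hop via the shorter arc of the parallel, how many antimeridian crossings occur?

1

Leg 1: -175.55° → -132.60°, shortest Δλ = 42.95° (east) — does not cross 180°.
Leg 2: -132.60° → +147.57°, shortest Δλ = -79.83° (west) — crosses 180°.
Total crossings: 1.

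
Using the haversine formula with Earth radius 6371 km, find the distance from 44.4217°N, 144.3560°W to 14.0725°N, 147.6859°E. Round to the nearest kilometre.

Δλ = 147.6859 − -144.3560 = 292.0419°; wrapped into (−180°, 180°]: -67.9581°.
Δφ = 14.0725 − 44.4217 = -30.3492°.
a = sin²(Δφ/2) + cos φ₁ · cos φ₂ · sin²(Δλ/2) = 0.284912.
c = 2·atan2(√a, √(1−a)) = 1.12611 rad → d = 6371·c ≈ 7174.44 km.

7174 km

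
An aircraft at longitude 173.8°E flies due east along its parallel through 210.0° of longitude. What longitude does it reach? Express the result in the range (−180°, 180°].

23.8°E

Start at +173.8°; shift +210.0° → +383.8°.
+383.8° lies outside (−180°, 180°]; subtract 360° → +23.8°.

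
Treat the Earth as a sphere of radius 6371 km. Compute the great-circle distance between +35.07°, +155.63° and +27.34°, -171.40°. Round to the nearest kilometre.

3235 km

Δλ = -171.40 − 155.63 = -327.03°; wrapped into (−180°, 180°]: 32.97°.
Δφ = 27.34 − 35.07 = -7.73°.
a = sin²(Δφ/2) + cos φ₁ · cos φ₂ · sin²(Δλ/2) = 0.063085.
c = 2·atan2(√a, √(1−a)) = 0.50777 rad → d = 6371·c ≈ 3235.02 km.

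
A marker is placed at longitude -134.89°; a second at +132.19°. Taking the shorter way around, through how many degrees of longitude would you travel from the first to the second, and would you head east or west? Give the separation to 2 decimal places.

92.92° west

Raw difference: 132.19 − -134.89 = 267.08°.
Normalise into (−180°, 180°]: 267.08° − 360° = -92.92°.
Negative ⇒ the second point lies to the west; separation 92.92°.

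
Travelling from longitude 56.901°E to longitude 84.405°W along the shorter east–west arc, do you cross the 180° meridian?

No

Signed shortest Δλ = ((-84.405 − 56.901 + 180) mod 360) − 180 = -141.306°.
Going west by 141.306° from +56.901° reaches -84.405° without touching 180°.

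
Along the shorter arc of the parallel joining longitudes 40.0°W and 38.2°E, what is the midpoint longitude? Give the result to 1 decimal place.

Signed shortest Δλ from -40.0° to +38.2° is +78.2°.
Midpoint longitude = -40.0° + (+78.2°)/2 = -40.0° + 39.1° = -0.9°.

0.9°W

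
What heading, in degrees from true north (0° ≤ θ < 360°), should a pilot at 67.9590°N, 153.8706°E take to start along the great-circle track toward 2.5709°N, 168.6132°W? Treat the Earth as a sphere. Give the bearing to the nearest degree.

140°

Δλ = -168.6132 − 153.8706 = -322.4838°; wrapped into (−180°, 180°]: 37.5162°.
θ = atan2( sin Δλ · cos φ₂ , cos φ₁ · sin φ₂ − sin φ₁ · cos φ₂ · cos Δλ )
  = atan2(0.60837, -0.71764) = 139.711° → normalised to [0°, 360°): 139.711°.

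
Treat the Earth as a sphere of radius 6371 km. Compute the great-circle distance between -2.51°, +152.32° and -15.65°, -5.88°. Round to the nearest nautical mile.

Δλ = -5.88 − 152.32 = -158.20°.
Δφ = -15.65 − -2.51 = -13.14°.
a = sin²(Δφ/2) + cos φ₁ · cos φ₂ · sin²(Δλ/2) = 0.940696.
c = 2·atan2(√a, √(1−a)) = 2.64960 rad → d = 6371·c ≈ 16880.60 km ≈ 9114.79 nmi.

9115 nmi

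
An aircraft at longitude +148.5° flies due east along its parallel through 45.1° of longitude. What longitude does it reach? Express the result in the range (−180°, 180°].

-166.4°

Start at +148.5°; shift +45.1° → +193.6°.
+193.6° lies outside (−180°, 180°]; subtract 360° → -166.4°.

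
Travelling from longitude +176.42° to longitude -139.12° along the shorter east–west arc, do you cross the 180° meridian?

Yes

Naïve |-139.12 − 176.42| = 315.54° > 180°, so the shorter arc goes the other way round — across 180°.
Signed shortest Δλ = ((-139.12 − 176.42 + 180) mod 360) − 180 = 44.46°.
Going east by 44.46° from +176.42° passes through 180° before reaching -139.12°.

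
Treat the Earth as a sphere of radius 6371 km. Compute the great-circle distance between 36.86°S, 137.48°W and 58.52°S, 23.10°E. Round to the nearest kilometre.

9257 km

Δλ = 23.10 − -137.48 = 160.58°.
Δφ = -58.52 − -36.86 = -21.66°.
a = sin²(Δφ/2) + cos φ₁ · cos φ₂ · sin²(Δλ/2) = 0.441234.
c = 2·atan2(√a, √(1−a)) = 1.45299 rad → d = 6371·c ≈ 9257.01 km.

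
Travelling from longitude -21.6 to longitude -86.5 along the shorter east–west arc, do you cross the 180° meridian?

No

Signed shortest Δλ = ((-86.5 − -21.6 + 180) mod 360) − 180 = -64.9°.
Going west by 64.9° from -21.6° reaches -86.5° without touching 180°.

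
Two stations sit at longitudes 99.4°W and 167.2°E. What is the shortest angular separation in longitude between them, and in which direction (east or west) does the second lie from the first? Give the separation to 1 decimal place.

93.4° west

Raw difference: 167.2 − -99.4 = 266.6°.
Normalise into (−180°, 180°]: 266.6° − 360° = -93.4°.
Negative ⇒ the second point lies to the west; separation 93.4°.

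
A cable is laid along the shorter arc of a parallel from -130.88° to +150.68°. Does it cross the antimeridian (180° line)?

Naïve |150.68 − -130.88| = 281.56° > 180°, so the shorter arc goes the other way round — across 180°.
Signed shortest Δλ = ((150.68 − -130.88 + 180) mod 360) − 180 = -78.44°.
Going west by 78.44° from -130.88° passes through 180° before reaching +150.68°.

Yes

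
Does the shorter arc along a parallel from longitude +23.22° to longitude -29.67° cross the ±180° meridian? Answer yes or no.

Signed shortest Δλ = ((-29.67 − 23.22 + 180) mod 360) − 180 = -52.89°.
Going west by 52.89° from +23.22° reaches -29.67° without touching 180°.

No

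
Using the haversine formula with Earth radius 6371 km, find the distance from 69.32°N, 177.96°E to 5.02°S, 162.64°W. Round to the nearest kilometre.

8398 km

Δλ = -162.64 − 177.96 = -340.60°; wrapped into (−180°, 180°]: 19.40°.
Δφ = -5.02 − 69.32 = -74.34°.
a = sin²(Δφ/2) + cos φ₁ · cos φ₂ · sin²(Δλ/2) = 0.375023.
c = 2·atan2(√a, √(1−a)) = 1.31816 rad → d = 6371·c ≈ 8398.02 km.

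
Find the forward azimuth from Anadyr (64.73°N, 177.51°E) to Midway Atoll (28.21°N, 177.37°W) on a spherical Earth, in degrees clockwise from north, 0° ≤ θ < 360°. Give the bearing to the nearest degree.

172°

Δλ = -177.37 − 177.51 = -354.88°; wrapped into (−180°, 180°]: 5.12°.
θ = atan2( sin Δλ · cos φ₂ , cos φ₁ · sin φ₂ − sin φ₁ · cos φ₂ · cos Δλ )
  = atan2(0.07864, -0.59192) = 172.432° → normalised to [0°, 360°): 172.432°.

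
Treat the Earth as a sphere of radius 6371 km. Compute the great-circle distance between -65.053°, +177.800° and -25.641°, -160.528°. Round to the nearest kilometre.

4646 km

Δλ = -160.528 − 177.800 = -338.328°; wrapped into (−180°, 180°]: 21.672°.
Δφ = -25.641 − -65.053 = 39.412°.
a = sin²(Δφ/2) + cos φ₁ · cos φ₂ · sin²(Δλ/2) = 0.127139.
c = 2·atan2(√a, √(1−a)) = 0.72918 rad → d = 6371·c ≈ 4645.59 km.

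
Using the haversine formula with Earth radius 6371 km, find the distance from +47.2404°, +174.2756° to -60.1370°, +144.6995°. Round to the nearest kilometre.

Δλ = 144.6995 − 174.2756 = -29.5761°.
Δφ = -60.1370 − 47.2404 = -107.3774°.
a = sin²(Δφ/2) + cos φ₁ · cos φ₂ · sin²(Δλ/2) = 0.671356.
c = 2·atan2(√a, √(1−a)) = 1.92060 rad → d = 6371·c ≈ 12236.14 km.

12236 km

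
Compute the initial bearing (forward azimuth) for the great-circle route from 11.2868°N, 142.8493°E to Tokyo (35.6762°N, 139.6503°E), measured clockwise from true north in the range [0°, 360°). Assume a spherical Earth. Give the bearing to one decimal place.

353.7°

Δλ = 139.6503 − 142.8493 = -3.1990°.
θ = atan2( sin Δλ · cos φ₂ , cos φ₁ · sin φ₂ − sin φ₁ · cos φ₂ · cos Δλ )
  = atan2(-0.04533, 0.41318) = -6.261° → normalised to [0°, 360°): 353.739°.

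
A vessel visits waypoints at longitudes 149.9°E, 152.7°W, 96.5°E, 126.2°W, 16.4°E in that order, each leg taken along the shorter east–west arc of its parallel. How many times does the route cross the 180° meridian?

Leg 1: +149.9° → -152.7°, shortest Δλ = 57.4° (east) — crosses 180°.
Leg 2: -152.7° → +96.5°, shortest Δλ = -110.8° (west) — crosses 180°.
Leg 3: +96.5° → -126.2°, shortest Δλ = 137.3° (east) — crosses 180°.
Leg 4: -126.2° → +16.4°, shortest Δλ = 142.6° (east) — does not cross 180°.
Total crossings: 3.

3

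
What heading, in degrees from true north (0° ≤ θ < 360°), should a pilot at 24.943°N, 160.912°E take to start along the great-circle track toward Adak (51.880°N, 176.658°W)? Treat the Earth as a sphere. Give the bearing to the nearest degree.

26°

Δλ = -176.658 − 160.912 = -337.570°; wrapped into (−180°, 180°]: 22.430°.
θ = atan2( sin Δλ · cos φ₂ , cos φ₁ · sin φ₂ − sin φ₁ · cos φ₂ · cos Δλ )
  = atan2(0.23554, 0.47271) = 26.486° → normalised to [0°, 360°): 26.486°.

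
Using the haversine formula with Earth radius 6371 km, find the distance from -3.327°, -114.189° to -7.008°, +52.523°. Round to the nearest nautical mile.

9798 nmi

Δλ = 52.523 − -114.189 = 166.712°.
Δφ = -7.008 − -3.327 = -3.681°.
a = sin²(Δφ/2) + cos φ₁ · cos φ₂ · sin²(Δλ/2) = 0.978624.
c = 2·atan2(√a, √(1−a)) = 2.84813 rad → d = 6371·c ≈ 18145.42 km ≈ 9797.75 nmi.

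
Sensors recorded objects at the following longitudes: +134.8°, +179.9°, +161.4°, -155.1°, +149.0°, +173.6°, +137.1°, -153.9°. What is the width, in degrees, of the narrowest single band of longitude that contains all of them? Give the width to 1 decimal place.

71.3°

Sort the longitudes: -155.1°, -153.9°, +134.8°, +137.1°, +149.0°, +161.4°, +173.6°, +179.9°.
Eastward gaps between consecutive values (wrapping around): 1.2°, 288.7°, 2.3°, 11.9°, 12.4°, 12.2°, 6.3°, 25.0°.
Largest gap = 288.7° ⇒ minimal covering band is its complement: 360° − 288.7° = 71.3°.
Band runs from +134.8° eastward to -153.9°, crossing the antimeridian.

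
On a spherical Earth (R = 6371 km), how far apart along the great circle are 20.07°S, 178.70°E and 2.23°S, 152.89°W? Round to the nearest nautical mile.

Δλ = -152.89 − 178.70 = -331.59°; wrapped into (−180°, 180°]: 28.41°.
Δφ = -2.23 − -20.07 = 17.84°.
a = sin²(Δφ/2) + cos φ₁ · cos φ₂ · sin²(Δλ/2) = 0.080560.
c = 2·atan2(√a, √(1−a)) = 0.57557 rad → d = 6371·c ≈ 3666.98 km ≈ 1980.01 nmi.

1980 nmi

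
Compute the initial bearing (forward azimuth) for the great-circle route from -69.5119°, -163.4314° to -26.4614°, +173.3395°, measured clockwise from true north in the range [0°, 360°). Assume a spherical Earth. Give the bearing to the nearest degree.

330°

Δλ = 173.3395 − -163.4314 = 336.7709°; wrapped into (−180°, 180°]: -23.2291°.
θ = atan2( sin Δλ · cos φ₂ , cos φ₁ · sin φ₂ − sin φ₁ · cos φ₂ · cos Δλ )
  = atan2(-0.35309, 0.61466) = -29.875° → normalised to [0°, 360°): 330.125°.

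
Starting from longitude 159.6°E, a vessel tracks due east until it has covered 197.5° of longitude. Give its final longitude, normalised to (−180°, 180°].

2.9°W

Start at +159.6°; shift +197.5° → +357.1°.
+357.1° lies outside (−180°, 180°]; subtract 360° → -2.9°.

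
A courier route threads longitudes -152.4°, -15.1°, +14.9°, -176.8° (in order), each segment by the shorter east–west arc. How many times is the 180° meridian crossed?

1

Leg 1: -152.4° → -15.1°, shortest Δλ = 137.3° (east) — does not cross 180°.
Leg 2: -15.1° → +14.9°, shortest Δλ = 30.0° (east) — does not cross 180°.
Leg 3: +14.9° → -176.8°, shortest Δλ = 168.3° (east) — crosses 180°.
Total crossings: 1.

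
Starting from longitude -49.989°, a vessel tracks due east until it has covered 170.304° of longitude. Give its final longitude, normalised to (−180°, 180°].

+120.315°

Start at -49.989°; shift +170.304° → +120.315°.
+120.315° already lies in (−180°, 180°].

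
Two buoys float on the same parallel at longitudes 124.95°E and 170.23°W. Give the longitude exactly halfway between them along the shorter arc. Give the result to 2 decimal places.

157.36°E

Signed shortest Δλ from +124.95° to -170.23° is +64.82°.
Midpoint longitude = +124.95° + (+64.82°)/2 = +124.95° + 32.41° = +157.36°.
(The naïve average (+124.95 + -170.23)/2 = -22.64° is on the wrong side of the globe.)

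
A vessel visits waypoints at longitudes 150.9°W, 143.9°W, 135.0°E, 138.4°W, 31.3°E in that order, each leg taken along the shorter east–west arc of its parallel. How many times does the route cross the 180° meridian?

Leg 1: -150.9° → -143.9°, shortest Δλ = 7.0° (east) — does not cross 180°.
Leg 2: -143.9° → +135.0°, shortest Δλ = -81.1° (west) — crosses 180°.
Leg 3: +135.0° → -138.4°, shortest Δλ = 86.6° (east) — crosses 180°.
Leg 4: -138.4° → +31.3°, shortest Δλ = 169.7° (east) — does not cross 180°.
Total crossings: 2.

2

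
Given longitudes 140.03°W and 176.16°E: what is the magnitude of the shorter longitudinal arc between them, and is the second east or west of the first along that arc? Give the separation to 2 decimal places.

Raw difference: 176.16 − -140.03 = 316.19°.
Normalise into (−180°, 180°]: 316.19° − 360° = -43.81°.
Negative ⇒ the second point lies to the west; separation 43.81°.

43.81° west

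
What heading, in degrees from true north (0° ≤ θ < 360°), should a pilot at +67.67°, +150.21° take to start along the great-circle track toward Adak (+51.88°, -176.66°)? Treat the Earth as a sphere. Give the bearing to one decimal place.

Δλ = -176.66 − 150.21 = -326.87°; wrapped into (−180°, 180°]: 33.13°.
θ = atan2( sin Δλ · cos φ₂ , cos φ₁ · sin φ₂ − sin φ₁ · cos φ₂ · cos Δλ )
  = atan2(0.33739, -0.17928) = 117.986° → normalised to [0°, 360°): 117.986°.

118.0°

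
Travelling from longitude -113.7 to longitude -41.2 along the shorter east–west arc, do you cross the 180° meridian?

No

Signed shortest Δλ = ((-41.2 − -113.7 + 180) mod 360) − 180 = 72.5°.
Going east by 72.5° from -113.7° reaches -41.2° without touching 180°.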